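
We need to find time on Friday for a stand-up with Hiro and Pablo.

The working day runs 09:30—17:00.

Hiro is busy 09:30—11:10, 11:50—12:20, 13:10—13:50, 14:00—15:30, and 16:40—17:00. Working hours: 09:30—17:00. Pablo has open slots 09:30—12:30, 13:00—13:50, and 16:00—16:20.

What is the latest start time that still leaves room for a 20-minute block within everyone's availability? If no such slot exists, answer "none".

Hiro free within 09:30–17:00: 11:10–11:50, 12:20–13:10, 13:50–14:00, 15:30–16:40.
Hiro ∩ Pablo: 11:10–11:50, 12:20–12:30, 13:00–13:10, 16:00–16:20.
Windows ≥ 20 min: 11:10–11:50, 16:00–16:20.
Latest start in the last window 16:00–16:20 is 16:20 − 20 min = 16:00.

16:00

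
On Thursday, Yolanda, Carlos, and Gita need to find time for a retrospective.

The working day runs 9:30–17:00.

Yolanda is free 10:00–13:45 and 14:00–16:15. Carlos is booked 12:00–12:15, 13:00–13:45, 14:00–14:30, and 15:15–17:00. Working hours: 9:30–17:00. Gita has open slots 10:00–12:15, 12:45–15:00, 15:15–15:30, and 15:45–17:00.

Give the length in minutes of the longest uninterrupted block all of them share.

120 minutes

Carlos free within 09:30–17:00: 09:30–12:00, 12:15–13:00, 13:45–14:00, 14:30–15:15.
Yolanda ∩ Carlos: 10:00–12:00, 12:15–13:00, 14:30–15:15.
Yolanda ∩ Carlos ∩ Gita: 10:00–12:00, 12:45–13:00, 14:30–15:00.
Common window lengths: 120, 15, 30 min; longest is 120.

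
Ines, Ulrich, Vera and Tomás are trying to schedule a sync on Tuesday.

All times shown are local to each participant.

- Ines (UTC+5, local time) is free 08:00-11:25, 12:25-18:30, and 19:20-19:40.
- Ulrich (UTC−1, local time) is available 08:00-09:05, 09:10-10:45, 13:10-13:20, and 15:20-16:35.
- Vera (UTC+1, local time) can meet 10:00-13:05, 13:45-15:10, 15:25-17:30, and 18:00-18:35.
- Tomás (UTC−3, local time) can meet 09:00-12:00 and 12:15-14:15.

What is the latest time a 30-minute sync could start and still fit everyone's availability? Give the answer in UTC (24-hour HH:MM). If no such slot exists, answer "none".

Ines → UTC: 03:00–06:25, 07:25–13:30, 14:20–14:40.
Ulrich → UTC: 09:00–10:05, 10:10–11:45, 14:10–14:20, 16:20–17:35.
Vera → UTC: 09:00–12:05, 12:45–14:10, 14:25–16:30, 17:00–17:35.
Tomás → UTC: 12:00–15:00, 15:15–17:15.
Ines ∩ Ulrich: 09:00–10:05, 10:10–11:45.
Ines ∩ Ulrich ∩ Vera: 09:00–10:05, 10:10–11:45.
Ines ∩ Ulrich ∩ Vera ∩ Tomás: (none).
Windows ≥ 30 min: (none).

none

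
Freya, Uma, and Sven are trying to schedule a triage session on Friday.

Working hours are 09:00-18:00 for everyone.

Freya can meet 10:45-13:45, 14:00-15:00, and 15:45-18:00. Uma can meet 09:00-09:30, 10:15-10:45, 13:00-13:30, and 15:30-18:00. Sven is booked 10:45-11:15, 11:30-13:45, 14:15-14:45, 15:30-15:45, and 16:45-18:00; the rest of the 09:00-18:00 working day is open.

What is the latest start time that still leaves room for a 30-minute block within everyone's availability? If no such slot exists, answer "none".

16:15

Sven free within 09:00–18:00: 09:00–10:45, 11:15–11:30, 13:45–14:15, 14:45–15:30, 15:45–16:45.
Freya ∩ Uma: 13:00–13:30, 15:45–18:00.
Freya ∩ Uma ∩ Sven: 15:45–16:45.
Windows ≥ 30 min: 15:45–16:45.
Latest start in the last window 15:45–16:45 is 16:45 − 30 min = 16:15.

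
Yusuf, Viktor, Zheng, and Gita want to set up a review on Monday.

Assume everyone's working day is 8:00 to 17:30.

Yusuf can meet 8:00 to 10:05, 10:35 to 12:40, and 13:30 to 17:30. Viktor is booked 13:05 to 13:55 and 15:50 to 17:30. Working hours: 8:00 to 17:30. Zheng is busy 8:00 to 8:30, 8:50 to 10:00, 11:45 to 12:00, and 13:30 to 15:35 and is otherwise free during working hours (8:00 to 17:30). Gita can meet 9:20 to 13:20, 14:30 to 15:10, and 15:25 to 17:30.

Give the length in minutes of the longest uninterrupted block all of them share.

70 minutes

Viktor free within 08:00–17:30: 08:00–13:05, 13:55–15:50.
Zheng free within 08:00–17:30: 08:30–08:50, 10:00–11:45, 12:00–13:30, 15:35–17:30.
Yusuf ∩ Viktor: 08:00–10:05, 10:35–12:40, 13:55–15:50.
Yusuf ∩ Viktor ∩ Zheng: 08:30–08:50, 10:00–10:05, 10:35–11:45, 12:00–12:40, 15:35–15:50.
Yusuf ∩ Viktor ∩ Zheng ∩ Gita: 10:00–10:05, 10:35–11:45, 12:00–12:40, 15:35–15:50.
Common window lengths: 5, 70, 40, 15 min; longest is 70.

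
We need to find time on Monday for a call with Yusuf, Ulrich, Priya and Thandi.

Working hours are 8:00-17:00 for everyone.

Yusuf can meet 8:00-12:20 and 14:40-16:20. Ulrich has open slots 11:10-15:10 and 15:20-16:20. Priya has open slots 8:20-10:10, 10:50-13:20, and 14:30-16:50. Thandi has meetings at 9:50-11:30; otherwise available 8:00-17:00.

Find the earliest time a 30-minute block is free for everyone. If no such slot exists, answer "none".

11:30

Thandi free within 08:00–17:00: 08:00–09:50, 11:30–17:00.
Yusuf ∩ Ulrich: 11:10–12:20, 14:40–15:10, 15:20–16:20.
Yusuf ∩ Ulrich ∩ Priya: 11:10–12:20, 14:40–15:10, 15:20–16:20.
Yusuf ∩ Ulrich ∩ Priya ∩ Thandi: 11:30–12:20, 14:40–15:10, 15:20–16:20.
Windows ≥ 30 min: 11:30–12:20, 14:40–15:10, 15:20–16:20.
Earliest such window starts at 11:30.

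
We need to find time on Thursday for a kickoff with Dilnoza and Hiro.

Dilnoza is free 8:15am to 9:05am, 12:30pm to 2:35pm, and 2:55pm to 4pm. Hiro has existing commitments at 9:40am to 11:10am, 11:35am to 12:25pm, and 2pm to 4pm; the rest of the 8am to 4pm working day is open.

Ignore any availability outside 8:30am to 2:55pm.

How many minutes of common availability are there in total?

125 minutes

Hiro free within 08:00–16:00: 08:00–09:40, 11:10–11:35, 12:25–14:00.
Dilnoza ∩ Hiro: 08:15–09:05, 12:30–14:00.
Restricted to 08:30–14:55: 08:30–09:05, 12:30–14:00.
Total common minutes: 35 + 90 = 125.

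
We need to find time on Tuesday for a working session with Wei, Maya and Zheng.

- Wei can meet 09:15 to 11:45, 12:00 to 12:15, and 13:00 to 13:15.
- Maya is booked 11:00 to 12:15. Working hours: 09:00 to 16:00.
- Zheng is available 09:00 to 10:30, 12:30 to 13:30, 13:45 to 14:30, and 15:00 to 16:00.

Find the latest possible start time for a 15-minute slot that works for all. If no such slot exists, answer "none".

13:00

Maya free within 09:00–16:00: 09:00–11:00, 12:15–16:00.
Wei ∩ Maya: 09:15–11:00, 13:00–13:15.
Wei ∩ Maya ∩ Zheng: 09:15–10:30, 13:00–13:15.
Windows ≥ 15 min: 09:15–10:30, 13:00–13:15.
Latest start in the last window 13:00–13:15 is 13:15 − 15 min = 13:00.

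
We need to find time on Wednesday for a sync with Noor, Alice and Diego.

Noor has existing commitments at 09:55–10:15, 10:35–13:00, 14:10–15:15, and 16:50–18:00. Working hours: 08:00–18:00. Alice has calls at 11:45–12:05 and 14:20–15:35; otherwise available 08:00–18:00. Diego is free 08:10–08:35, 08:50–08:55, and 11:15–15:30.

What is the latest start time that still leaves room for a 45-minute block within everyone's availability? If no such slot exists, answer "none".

Noor free within 08:00–18:00: 08:00–09:55, 10:15–10:35, 13:00–14:10, 15:15–16:50.
Alice free within 08:00–18:00: 08:00–11:45, 12:05–14:20, 15:35–18:00.
Noor ∩ Alice: 08:00–09:55, 10:15–10:35, 13:00–14:10, 15:35–16:50.
Noor ∩ Alice ∩ Diego: 08:10–08:35, 08:50–08:55, 13:00–14:10.
Windows ≥ 45 min: 13:00–14:10.
Latest start in the last window 13:00–14:10 is 14:10 − 45 min = 13:25.

13:25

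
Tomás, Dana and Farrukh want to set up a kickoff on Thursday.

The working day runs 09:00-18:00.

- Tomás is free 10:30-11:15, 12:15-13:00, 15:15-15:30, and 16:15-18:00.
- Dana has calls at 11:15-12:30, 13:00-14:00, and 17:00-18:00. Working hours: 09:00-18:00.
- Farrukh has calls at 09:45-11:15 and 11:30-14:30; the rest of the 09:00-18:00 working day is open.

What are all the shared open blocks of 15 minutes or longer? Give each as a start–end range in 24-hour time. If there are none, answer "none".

Dana free within 09:00–18:00: 09:00–11:15, 12:30–13:00, 14:00–17:00.
Farrukh free within 09:00–18:00: 09:00–09:45, 11:15–11:30, 14:30–18:00.
Tomás ∩ Dana: 10:30–11:15, 12:30–13:00, 15:15–15:30, 16:15–17:00.
Tomás ∩ Dana ∩ Farrukh: 15:15–15:30, 16:15–17:00.
Windows ≥ 15 min: 15:15–15:30, 16:15–17:00.

15:15–15:30, 16:15–17:00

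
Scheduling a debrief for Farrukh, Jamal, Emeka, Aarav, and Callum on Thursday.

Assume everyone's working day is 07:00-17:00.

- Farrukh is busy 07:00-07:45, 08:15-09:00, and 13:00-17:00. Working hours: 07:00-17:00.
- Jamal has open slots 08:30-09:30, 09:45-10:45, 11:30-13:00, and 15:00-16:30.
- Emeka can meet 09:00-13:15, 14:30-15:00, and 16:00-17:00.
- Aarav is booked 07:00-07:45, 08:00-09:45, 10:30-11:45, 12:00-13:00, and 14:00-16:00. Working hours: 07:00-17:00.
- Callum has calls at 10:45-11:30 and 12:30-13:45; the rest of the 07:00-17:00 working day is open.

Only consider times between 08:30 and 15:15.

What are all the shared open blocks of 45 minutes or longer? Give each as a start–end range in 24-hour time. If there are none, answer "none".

09:45–10:30

Farrukh free within 07:00–17:00: 07:45–08:15, 09:00–13:00.
Aarav free within 07:00–17:00: 07:45–08:00, 09:45–10:30, 11:45–12:00, 13:00–14:00, 16:00–17:00.
Callum free within 07:00–17:00: 07:00–10:45, 11:30–12:30, 13:45–17:00.
Farrukh ∩ Jamal: 09:00–09:30, 09:45–10:45, 11:30–13:00.
Farrukh ∩ Jamal ∩ Emeka: 09:00–09:30, 09:45–10:45, 11:30–13:00.
Farrukh ∩ Jamal ∩ Emeka ∩ Aarav: 09:45–10:30, 11:45–12:00.
Farrukh ∩ Jamal ∩ Emeka ∩ Aarav ∩ Callum: 09:45–10:30, 11:45–12:00.
Restricted to 08:30–15:15: 09:45–10:30, 11:45–12:00.
Windows ≥ 45 min: 09:45–10:30.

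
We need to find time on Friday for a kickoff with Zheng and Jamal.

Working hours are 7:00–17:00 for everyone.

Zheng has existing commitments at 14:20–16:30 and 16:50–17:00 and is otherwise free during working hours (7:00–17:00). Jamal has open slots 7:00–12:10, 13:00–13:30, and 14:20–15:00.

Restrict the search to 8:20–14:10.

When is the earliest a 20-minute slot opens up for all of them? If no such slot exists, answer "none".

08:20

Zheng free within 07:00–17:00: 07:00–14:20, 16:30–16:50.
Zheng ∩ Jamal: 07:00–12:10, 13:00–13:30.
Restricted to 08:20–14:10: 08:20–12:10, 13:00–13:30.
Windows ≥ 20 min: 08:20–12:10, 13:00–13:30.
Earliest such window starts at 08:20.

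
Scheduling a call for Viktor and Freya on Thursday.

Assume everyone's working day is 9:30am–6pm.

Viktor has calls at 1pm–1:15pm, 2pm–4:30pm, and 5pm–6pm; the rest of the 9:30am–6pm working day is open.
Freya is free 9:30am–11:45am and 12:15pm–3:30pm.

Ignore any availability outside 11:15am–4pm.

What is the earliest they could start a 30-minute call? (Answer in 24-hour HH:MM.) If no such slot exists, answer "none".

11:15

Viktor free within 09:30–18:00: 09:30–13:00, 13:15–14:00, 16:30–17:00.
Viktor ∩ Freya: 09:30–11:45, 12:15–13:00, 13:15–14:00.
Restricted to 11:15–16:00: 11:15–11:45, 12:15–13:00, 13:15–14:00.
Windows ≥ 30 min: 11:15–11:45, 12:15–13:00, 13:15–14:00.
Earliest such window starts at 11:15.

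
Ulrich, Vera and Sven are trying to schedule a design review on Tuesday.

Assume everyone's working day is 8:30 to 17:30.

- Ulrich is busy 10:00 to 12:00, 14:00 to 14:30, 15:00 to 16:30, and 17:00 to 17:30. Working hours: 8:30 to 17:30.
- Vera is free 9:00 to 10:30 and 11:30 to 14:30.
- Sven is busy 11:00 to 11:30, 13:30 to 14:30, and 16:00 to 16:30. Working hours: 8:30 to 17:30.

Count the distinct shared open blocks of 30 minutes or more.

2

Ulrich free within 08:30–17:30: 08:30–10:00, 12:00–14:00, 14:30–15:00, 16:30–17:00.
Sven free within 08:30–17:30: 08:30–11:00, 11:30–13:30, 14:30–16:00, 16:30–17:30.
Ulrich ∩ Vera: 09:00–10:00, 12:00–14:00.
Ulrich ∩ Vera ∩ Sven: 09:00–10:00, 12:00–13:30.
Windows ≥ 30 min: 09:00–10:00, 12:00–13:30.
That's 2 windows.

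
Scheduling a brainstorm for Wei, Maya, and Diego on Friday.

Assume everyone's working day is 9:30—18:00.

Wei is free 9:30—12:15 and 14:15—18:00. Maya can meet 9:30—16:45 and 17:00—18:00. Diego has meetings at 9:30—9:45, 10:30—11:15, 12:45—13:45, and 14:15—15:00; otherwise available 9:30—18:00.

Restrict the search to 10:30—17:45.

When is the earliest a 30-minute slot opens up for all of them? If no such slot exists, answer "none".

11:15

Diego free within 09:30–18:00: 09:45–10:30, 11:15–12:45, 13:45–14:15, 15:00–18:00.
Wei ∩ Maya: 09:30–12:15, 14:15–16:45, 17:00–18:00.
Wei ∩ Maya ∩ Diego: 09:45–10:30, 11:15–12:15, 15:00–16:45, 17:00–18:00.
Restricted to 10:30–17:45: 11:15–12:15, 15:00–16:45, 17:00–17:45.
Windows ≥ 30 min: 11:15–12:15, 15:00–16:45, 17:00–17:45.
Earliest such window starts at 11:15.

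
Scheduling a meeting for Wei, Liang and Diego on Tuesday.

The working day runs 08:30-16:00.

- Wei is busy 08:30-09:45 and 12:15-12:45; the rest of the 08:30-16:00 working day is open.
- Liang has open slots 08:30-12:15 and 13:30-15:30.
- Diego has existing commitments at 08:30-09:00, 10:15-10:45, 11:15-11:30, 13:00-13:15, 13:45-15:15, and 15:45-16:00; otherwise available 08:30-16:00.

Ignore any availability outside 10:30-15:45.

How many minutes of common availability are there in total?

Wei free within 08:30–16:00: 09:45–12:15, 12:45–16:00.
Diego free within 08:30–16:00: 09:00–10:15, 10:45–11:15, 11:30–13:00, 13:15–13:45, 15:15–15:45.
Wei ∩ Liang: 09:45–12:15, 13:30–15:30.
Wei ∩ Liang ∩ Diego: 09:45–10:15, 10:45–11:15, 11:30–12:15, 13:30–13:45, 15:15–15:30.
Restricted to 10:30–15:45: 10:45–11:15, 11:30–12:15, 13:30–13:45, 15:15–15:30.
Total common minutes: 30 + 45 + 15 + 15 = 105.

105 minutes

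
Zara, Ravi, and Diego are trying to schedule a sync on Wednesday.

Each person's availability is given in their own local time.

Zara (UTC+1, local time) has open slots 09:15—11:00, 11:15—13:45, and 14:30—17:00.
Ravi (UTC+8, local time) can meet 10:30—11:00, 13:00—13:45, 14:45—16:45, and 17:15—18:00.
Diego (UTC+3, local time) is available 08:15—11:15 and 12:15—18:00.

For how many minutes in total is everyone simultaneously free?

45 minutes

Zara → UTC: 08:15–10:00, 10:15–12:45, 13:30–16:00.
Ravi → UTC: 02:30–03:00, 05:00–05:45, 06:45–08:45, 09:15–10:00.
Diego → UTC: 05:15–08:15, 09:15–15:00.
Zara ∩ Ravi: 08:15–08:45, 09:15–10:00.
Zara ∩ Ravi ∩ Diego: 09:15–10:00.
Total common minutes: 45.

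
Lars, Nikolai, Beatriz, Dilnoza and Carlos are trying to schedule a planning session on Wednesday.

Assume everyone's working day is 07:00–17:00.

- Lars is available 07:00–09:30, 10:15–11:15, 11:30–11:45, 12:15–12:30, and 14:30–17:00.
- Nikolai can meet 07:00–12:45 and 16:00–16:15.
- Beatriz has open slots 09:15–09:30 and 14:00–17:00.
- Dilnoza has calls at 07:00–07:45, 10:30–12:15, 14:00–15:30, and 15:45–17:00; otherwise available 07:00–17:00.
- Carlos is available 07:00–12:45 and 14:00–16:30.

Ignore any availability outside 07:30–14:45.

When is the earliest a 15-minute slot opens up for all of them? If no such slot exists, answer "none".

Dilnoza free within 07:00–17:00: 07:45–10:30, 12:15–14:00, 15:30–15:45.
Lars ∩ Nikolai: 07:00–09:30, 10:15–11:15, 11:30–11:45, 12:15–12:30, 16:00–16:15.
Lars ∩ Nikolai ∩ Beatriz: 09:15–09:30, 16:00–16:15.
Lars ∩ Nikolai ∩ Beatriz ∩ Dilnoza: 09:15–09:30.
Lars ∩ Nikolai ∩ Beatriz ∩ Dilnoza ∩ Carlos: 09:15–09:30.
Restricted to 07:30–14:45: 09:15–09:30.
Windows ≥ 15 min: 09:15–09:30.
Earliest such window starts at 09:15.

09:15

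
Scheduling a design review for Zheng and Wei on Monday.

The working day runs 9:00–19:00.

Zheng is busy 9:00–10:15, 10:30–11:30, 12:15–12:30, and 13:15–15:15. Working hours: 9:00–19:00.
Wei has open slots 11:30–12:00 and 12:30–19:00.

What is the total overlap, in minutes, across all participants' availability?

Zheng free within 09:00–19:00: 10:15–10:30, 11:30–12:15, 12:30–13:15, 15:15–19:00.
Zheng ∩ Wei: 11:30–12:00, 12:30–13:15, 15:15–19:00.
Total common minutes: 30 + 45 + 225 = 300.

300 minutes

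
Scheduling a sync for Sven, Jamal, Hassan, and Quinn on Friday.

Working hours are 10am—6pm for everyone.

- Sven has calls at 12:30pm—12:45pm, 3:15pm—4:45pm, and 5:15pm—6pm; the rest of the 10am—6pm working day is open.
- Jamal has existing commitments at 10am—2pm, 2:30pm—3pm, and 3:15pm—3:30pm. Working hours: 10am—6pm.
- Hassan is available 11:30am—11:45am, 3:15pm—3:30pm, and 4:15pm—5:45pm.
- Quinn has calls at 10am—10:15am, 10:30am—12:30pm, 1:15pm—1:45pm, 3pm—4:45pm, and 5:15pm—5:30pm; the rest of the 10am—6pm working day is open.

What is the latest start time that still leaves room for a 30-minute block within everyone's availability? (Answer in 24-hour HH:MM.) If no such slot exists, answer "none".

Sven free within 10:00–18:00: 10:00–12:30, 12:45–15:15, 16:45–17:15.
Jamal free within 10:00–18:00: 14:00–14:30, 15:00–15:15, 15:30–18:00.
Quinn free within 10:00–18:00: 10:15–10:30, 12:30–13:15, 13:45–15:00, 16:45–17:15, 17:30–18:00.
Sven ∩ Jamal: 14:00–14:30, 15:00–15:15, 16:45–17:15.
Sven ∩ Jamal ∩ Hassan: 16:45–17:15.
Sven ∩ Jamal ∩ Hassan ∩ Quinn: 16:45–17:15.
Windows ≥ 30 min: 16:45–17:15.
Latest start in the last window 16:45–17:15 is 17:15 − 30 min = 16:45.

16:45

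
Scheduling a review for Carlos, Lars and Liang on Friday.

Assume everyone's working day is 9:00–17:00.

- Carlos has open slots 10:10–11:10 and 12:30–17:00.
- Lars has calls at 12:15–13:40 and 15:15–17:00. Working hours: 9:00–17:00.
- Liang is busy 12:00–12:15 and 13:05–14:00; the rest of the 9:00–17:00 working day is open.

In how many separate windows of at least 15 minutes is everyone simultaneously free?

Lars free within 09:00–17:00: 09:00–12:15, 13:40–15:15.
Liang free within 09:00–17:00: 09:00–12:00, 12:15–13:05, 14:00–17:00.
Carlos ∩ Lars: 10:10–11:10, 13:40–15:15.
Carlos ∩ Lars ∩ Liang: 10:10–11:10, 14:00–15:15.
Windows ≥ 15 min: 10:10–11:10, 14:00–15:15.
That's 2 windows.

2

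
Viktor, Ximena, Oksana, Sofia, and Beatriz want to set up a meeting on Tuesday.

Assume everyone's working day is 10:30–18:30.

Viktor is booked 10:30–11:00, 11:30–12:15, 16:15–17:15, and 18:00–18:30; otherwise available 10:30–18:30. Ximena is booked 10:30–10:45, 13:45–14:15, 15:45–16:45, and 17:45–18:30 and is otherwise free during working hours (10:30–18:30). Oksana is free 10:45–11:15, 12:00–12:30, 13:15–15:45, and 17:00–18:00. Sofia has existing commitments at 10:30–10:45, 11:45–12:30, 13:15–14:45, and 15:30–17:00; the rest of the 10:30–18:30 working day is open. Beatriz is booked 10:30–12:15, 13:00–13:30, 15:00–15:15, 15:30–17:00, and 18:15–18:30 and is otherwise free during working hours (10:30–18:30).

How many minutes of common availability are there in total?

Viktor free within 10:30–18:30: 11:00–11:30, 12:15–16:15, 17:15–18:00.
Ximena free within 10:30–18:30: 10:45–13:45, 14:15–15:45, 16:45–17:45.
Sofia free within 10:30–18:30: 10:45–11:45, 12:30–13:15, 14:45–15:30, 17:00–18:30.
Beatriz free within 10:30–18:30: 12:15–13:00, 13:30–15:00, 15:15–15:30, 17:00–18:15.
Viktor ∩ Ximena: 11:00–11:30, 12:15–13:45, 14:15–15:45, 17:15–17:45.
Viktor ∩ Ximena ∩ Oksana: 11:00–11:15, 12:15–12:30, 13:15–13:45, 14:15–15:45, 17:15–17:45.
Viktor ∩ Ximena ∩ Oksana ∩ Sofia: 11:00–11:15, 14:45–15:30, 17:15–17:45.
Viktor ∩ Ximena ∩ Oksana ∩ Sofia ∩ Beatriz: 14:45–15:00, 15:15–15:30, 17:15–17:45.
Total common minutes: 15 + 15 + 30 = 60.

60 minutes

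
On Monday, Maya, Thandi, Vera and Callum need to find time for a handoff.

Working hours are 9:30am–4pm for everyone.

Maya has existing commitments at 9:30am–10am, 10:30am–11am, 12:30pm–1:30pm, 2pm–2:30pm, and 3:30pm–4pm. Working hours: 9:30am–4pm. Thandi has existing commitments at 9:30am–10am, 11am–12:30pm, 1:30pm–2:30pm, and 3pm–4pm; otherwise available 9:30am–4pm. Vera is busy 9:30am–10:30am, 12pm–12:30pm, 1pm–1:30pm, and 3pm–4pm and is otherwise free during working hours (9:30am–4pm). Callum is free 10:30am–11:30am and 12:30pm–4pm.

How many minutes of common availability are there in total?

30 minutes

Maya free within 09:30–16:00: 10:00–10:30, 11:00–12:30, 13:30–14:00, 14:30–15:30.
Thandi free within 09:30–16:00: 10:00–11:00, 12:30–13:30, 14:30–15:00.
Vera free within 09:30–16:00: 10:30–12:00, 12:30–13:00, 13:30–15:00.
Maya ∩ Thandi: 10:00–10:30, 14:30–15:00.
Maya ∩ Thandi ∩ Vera: 14:30–15:00.
Maya ∩ Thandi ∩ Vera ∩ Callum: 14:30–15:00.
Total common minutes: 30.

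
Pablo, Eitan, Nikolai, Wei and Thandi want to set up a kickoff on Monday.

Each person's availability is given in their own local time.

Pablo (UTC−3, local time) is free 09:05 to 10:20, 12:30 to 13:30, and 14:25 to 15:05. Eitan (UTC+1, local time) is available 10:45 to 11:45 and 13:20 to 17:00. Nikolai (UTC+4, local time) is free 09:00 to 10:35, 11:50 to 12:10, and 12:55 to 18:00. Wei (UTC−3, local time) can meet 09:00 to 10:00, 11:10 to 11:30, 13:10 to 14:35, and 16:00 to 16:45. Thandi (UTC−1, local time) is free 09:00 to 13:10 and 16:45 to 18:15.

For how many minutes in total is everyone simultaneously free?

40 minutes

Pablo → UTC: 12:05–13:20, 15:30–16:30, 17:25–18:05.
Eitan → UTC: 09:45–10:45, 12:20–16:00.
Nikolai → UTC: 05:00–06:35, 07:50–08:10, 08:55–14:00.
Wei → UTC: 12:00–13:00, 14:10–14:30, 16:10–17:35, 19:00–19:45.
Thandi → UTC: 10:00–14:10, 17:45–19:15.
Pablo ∩ Eitan: 12:20–13:20, 15:30–16:00.
Pablo ∩ Eitan ∩ Nikolai: 12:20–13:20.
Pablo ∩ Eitan ∩ Nikolai ∩ Wei: 12:20–13:00.
Pablo ∩ Eitan ∩ Nikolai ∩ Wei ∩ Thandi: 12:20–13:00.
Total common minutes: 40.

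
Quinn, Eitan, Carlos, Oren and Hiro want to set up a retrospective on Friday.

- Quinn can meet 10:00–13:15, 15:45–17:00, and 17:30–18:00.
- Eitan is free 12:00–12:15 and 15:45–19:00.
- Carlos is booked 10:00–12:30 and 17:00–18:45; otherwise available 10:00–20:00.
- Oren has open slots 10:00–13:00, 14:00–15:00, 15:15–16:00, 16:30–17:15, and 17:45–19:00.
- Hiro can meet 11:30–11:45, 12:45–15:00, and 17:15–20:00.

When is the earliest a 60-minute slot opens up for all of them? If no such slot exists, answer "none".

none

Carlos free within 10:00–20:00: 12:30–17:00, 18:45–20:00.
Quinn ∩ Eitan: 12:00–12:15, 15:45–17:00, 17:30–18:00.
Quinn ∩ Eitan ∩ Carlos: 15:45–17:00.
Quinn ∩ Eitan ∩ Carlos ∩ Oren: 15:45–16:00, 16:30–17:00.
Quinn ∩ Eitan ∩ Carlos ∩ Oren ∩ Hiro: (none).
Windows ≥ 60 min: (none).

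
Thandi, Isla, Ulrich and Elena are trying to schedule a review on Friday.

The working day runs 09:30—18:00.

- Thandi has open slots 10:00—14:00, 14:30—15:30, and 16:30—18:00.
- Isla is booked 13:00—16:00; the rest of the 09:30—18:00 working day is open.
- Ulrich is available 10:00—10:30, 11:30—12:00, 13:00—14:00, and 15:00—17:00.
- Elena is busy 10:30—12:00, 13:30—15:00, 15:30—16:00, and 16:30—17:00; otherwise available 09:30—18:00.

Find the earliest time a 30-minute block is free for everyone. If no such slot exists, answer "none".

Isla free within 09:30–18:00: 09:30–13:00, 16:00–18:00.
Elena free within 09:30–18:00: 09:30–10:30, 12:00–13:30, 15:00–15:30, 16:00–16:30, 17:00–18:00.
Thandi ∩ Isla: 10:00–13:00, 16:30–18:00.
Thandi ∩ Isla ∩ Ulrich: 10:00–10:30, 11:30–12:00, 16:30–17:00.
Thandi ∩ Isla ∩ Ulrich ∩ Elena: 10:00–10:30.
Windows ≥ 30 min: 10:00–10:30.
Earliest such window starts at 10:00.

10:00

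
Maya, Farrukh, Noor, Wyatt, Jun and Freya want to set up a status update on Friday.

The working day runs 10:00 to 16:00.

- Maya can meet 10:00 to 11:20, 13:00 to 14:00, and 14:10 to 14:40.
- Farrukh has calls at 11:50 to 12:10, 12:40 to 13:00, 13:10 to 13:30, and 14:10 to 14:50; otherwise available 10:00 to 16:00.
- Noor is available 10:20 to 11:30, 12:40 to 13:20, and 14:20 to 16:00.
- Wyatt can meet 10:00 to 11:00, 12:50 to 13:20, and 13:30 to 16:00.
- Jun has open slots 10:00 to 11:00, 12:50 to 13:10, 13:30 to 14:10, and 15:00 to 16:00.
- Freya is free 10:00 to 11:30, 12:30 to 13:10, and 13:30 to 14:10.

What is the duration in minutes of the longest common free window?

40 minutes

Farrukh free within 10:00–16:00: 10:00–11:50, 12:10–12:40, 13:00–13:10, 13:30–14:10, 14:50–16:00.
Maya ∩ Farrukh: 10:00–11:20, 13:00–13:10, 13:30–14:00.
Maya ∩ Farrukh ∩ Noor: 10:20–11:20, 13:00–13:10.
Maya ∩ Farrukh ∩ Noor ∩ Wyatt: 10:20–11:00, 13:00–13:10.
Maya ∩ Farrukh ∩ Noor ∩ Wyatt ∩ Jun: 10:20–11:00, 13:00–13:10.
Maya ∩ Farrukh ∩ Noor ∩ Wyatt ∩ Jun ∩ Freya: 10:20–11:00, 13:00–13:10.
Common window lengths: 40, 10 min; longest is 40.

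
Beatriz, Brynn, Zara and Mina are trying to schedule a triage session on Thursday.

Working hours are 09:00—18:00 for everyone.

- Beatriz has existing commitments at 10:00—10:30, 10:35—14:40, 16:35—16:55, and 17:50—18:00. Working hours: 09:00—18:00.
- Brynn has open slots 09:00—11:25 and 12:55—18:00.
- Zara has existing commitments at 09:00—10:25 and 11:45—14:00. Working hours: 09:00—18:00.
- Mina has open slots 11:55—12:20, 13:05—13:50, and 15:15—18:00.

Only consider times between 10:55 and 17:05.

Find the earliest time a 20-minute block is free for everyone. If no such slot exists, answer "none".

15:15

Beatriz free within 09:00–18:00: 09:00–10:00, 10:30–10:35, 14:40–16:35, 16:55–17:50.
Zara free within 09:00–18:00: 10:25–11:45, 14:00–18:00.
Beatriz ∩ Brynn: 09:00–10:00, 10:30–10:35, 14:40–16:35, 16:55–17:50.
Beatriz ∩ Brynn ∩ Zara: 10:30–10:35, 14:40–16:35, 16:55–17:50.
Beatriz ∩ Brynn ∩ Zara ∩ Mina: 15:15–16:35, 16:55–17:50.
Restricted to 10:55–17:05: 15:15–16:35, 16:55–17:05.
Windows ≥ 20 min: 15:15–16:35.
Earliest such window starts at 15:15.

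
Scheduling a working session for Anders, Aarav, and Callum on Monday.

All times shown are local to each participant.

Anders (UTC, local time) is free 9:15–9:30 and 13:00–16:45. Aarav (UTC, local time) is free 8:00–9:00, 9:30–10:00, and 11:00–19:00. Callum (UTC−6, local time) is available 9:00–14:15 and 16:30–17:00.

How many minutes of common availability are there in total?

Anders → UTC: 09:15–09:30, 13:00–16:45.
Aarav → UTC: 08:00–09:00, 09:30–10:00, 11:00–19:00.
Callum → UTC: 15:00–20:15, 22:30–23:00.
Anders ∩ Aarav: 13:00–16:45.
Anders ∩ Aarav ∩ Callum: 15:00–16:45.
Total common minutes: 105.

105 minutes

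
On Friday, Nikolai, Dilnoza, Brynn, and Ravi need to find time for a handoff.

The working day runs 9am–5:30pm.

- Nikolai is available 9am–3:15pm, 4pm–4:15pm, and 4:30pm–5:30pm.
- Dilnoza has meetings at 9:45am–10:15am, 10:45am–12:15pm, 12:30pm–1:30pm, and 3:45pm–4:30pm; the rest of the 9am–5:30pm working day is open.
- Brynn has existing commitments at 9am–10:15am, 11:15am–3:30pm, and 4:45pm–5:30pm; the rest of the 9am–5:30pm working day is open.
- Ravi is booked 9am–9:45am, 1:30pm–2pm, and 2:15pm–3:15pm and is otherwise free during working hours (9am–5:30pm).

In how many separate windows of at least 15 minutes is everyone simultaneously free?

2

Dilnoza free within 09:00–17:30: 09:00–09:45, 10:15–10:45, 12:15–12:30, 13:30–15:45, 16:30–17:30.
Brynn free within 09:00–17:30: 10:15–11:15, 15:30–16:45.
Ravi free within 09:00–17:30: 09:45–13:30, 14:00–14:15, 15:15–17:30.
Nikolai ∩ Dilnoza: 09:00–09:45, 10:15–10:45, 12:15–12:30, 13:30–15:15, 16:30–17:30.
Nikolai ∩ Dilnoza ∩ Brynn: 10:15–10:45, 16:30–16:45.
Nikolai ∩ Dilnoza ∩ Brynn ∩ Ravi: 10:15–10:45, 16:30–16:45.
Windows ≥ 15 min: 10:15–10:45, 16:30–16:45.
That's 2 windows.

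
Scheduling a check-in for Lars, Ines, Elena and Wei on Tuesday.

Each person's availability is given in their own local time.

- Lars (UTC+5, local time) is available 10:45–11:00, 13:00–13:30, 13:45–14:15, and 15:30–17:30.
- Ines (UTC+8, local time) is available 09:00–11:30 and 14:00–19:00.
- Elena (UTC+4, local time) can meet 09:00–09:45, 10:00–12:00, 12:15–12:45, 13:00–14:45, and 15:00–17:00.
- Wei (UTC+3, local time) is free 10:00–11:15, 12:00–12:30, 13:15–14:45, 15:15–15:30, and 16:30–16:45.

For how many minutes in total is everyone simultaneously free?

Lars → UTC: 05:45–06:00, 08:00–08:30, 08:45–09:15, 10:30–12:30.
Ines → UTC: 01:00–03:30, 06:00–11:00.
Elena → UTC: 05:00–05:45, 06:00–08:00, 08:15–08:45, 09:00–10:45, 11:00–13:00.
Wei → UTC: 07:00–08:15, 09:00–09:30, 10:15–11:45, 12:15–12:30, 13:30–13:45.
Lars ∩ Ines: 08:00–08:30, 08:45–09:15, 10:30–11:00.
Lars ∩ Ines ∩ Elena: 08:15–08:30, 09:00–09:15, 10:30–10:45.
Lars ∩ Ines ∩ Elena ∩ Wei: 09:00–09:15, 10:30–10:45.
Total common minutes: 15 + 15 = 30.

30 minutes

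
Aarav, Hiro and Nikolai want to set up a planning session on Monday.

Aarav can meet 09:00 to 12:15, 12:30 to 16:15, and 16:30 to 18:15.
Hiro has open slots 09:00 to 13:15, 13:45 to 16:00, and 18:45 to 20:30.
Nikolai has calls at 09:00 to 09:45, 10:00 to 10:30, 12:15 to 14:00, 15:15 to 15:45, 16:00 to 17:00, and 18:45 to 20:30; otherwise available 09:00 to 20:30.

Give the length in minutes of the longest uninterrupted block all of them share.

Nikolai free within 09:00–20:30: 09:45–10:00, 10:30–12:15, 14:00–15:15, 15:45–16:00, 17:00–18:45.
Aarav ∩ Hiro: 09:00–12:15, 12:30–13:15, 13:45–16:00.
Aarav ∩ Hiro ∩ Nikolai: 09:45–10:00, 10:30–12:15, 14:00–15:15, 15:45–16:00.
Common window lengths: 15, 105, 75, 15 min; longest is 105.

105 minutes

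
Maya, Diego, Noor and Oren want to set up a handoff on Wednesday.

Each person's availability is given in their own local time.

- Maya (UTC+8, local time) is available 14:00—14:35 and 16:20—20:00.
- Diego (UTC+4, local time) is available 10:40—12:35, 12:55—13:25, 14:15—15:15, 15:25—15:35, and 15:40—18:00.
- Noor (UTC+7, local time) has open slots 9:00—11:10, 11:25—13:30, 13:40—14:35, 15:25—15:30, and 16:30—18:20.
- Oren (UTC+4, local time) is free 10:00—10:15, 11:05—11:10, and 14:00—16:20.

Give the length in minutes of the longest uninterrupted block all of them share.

Maya → UTC: 06:00–06:35, 08:20–12:00.
Diego → UTC: 06:40–08:35, 08:55–09:25, 10:15–11:15, 11:25–11:35, 11:40–14:00.
Noor → UTC: 02:00–04:10, 04:25–06:30, 06:40–07:35, 08:25–08:30, 09:30–11:20.
Oren → UTC: 06:00–06:15, 07:05–07:10, 10:00–12:20.
Maya ∩ Diego: 08:20–08:35, 08:55–09:25, 10:15–11:15, 11:25–11:35, 11:40–12:00.
Maya ∩ Diego ∩ Noor: 08:25–08:30, 10:15–11:15.
Maya ∩ Diego ∩ Noor ∩ Oren: 10:15–11:15.
Single common window of 60 minutes.

60 minutes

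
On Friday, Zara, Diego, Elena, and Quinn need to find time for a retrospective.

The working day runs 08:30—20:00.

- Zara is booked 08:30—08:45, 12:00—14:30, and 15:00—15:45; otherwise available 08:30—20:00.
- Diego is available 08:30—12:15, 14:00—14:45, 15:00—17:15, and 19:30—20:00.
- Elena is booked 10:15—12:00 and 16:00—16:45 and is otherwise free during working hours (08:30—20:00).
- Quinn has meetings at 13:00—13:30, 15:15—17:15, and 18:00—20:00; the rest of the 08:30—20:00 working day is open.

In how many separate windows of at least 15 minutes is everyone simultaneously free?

Zara free within 08:30–20:00: 08:45–12:00, 14:30–15:00, 15:45–20:00.
Elena free within 08:30–20:00: 08:30–10:15, 12:00–16:00, 16:45–20:00.
Quinn free within 08:30–20:00: 08:30–13:00, 13:30–15:15, 17:15–18:00.
Zara ∩ Diego: 08:45–12:00, 14:30–14:45, 15:45–17:15, 19:30–20:00.
Zara ∩ Diego ∩ Elena: 08:45–10:15, 14:30–14:45, 15:45–16:00, 16:45–17:15, 19:30–20:00.
Zara ∩ Diego ∩ Elena ∩ Quinn: 08:45–10:15, 14:30–14:45.
Windows ≥ 15 min: 08:45–10:15, 14:30–14:45.
That's 2 windows.

2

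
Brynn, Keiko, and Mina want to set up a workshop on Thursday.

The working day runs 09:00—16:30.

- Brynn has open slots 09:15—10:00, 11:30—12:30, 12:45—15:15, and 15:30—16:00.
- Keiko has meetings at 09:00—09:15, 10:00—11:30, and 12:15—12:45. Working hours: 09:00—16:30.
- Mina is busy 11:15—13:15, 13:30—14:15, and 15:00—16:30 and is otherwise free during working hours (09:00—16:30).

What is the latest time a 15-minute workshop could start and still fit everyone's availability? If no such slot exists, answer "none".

14:45

Keiko free within 09:00–16:30: 09:15–10:00, 11:30–12:15, 12:45–16:30.
Mina free within 09:00–16:30: 09:00–11:15, 13:15–13:30, 14:15–15:00.
Brynn ∩ Keiko: 09:15–10:00, 11:30–12:15, 12:45–15:15, 15:30–16:00.
Brynn ∩ Keiko ∩ Mina: 09:15–10:00, 13:15–13:30, 14:15–15:00.
Windows ≥ 15 min: 09:15–10:00, 13:15–13:30, 14:15–15:00.
Latest start in the last window 14:15–15:00 is 15:00 − 15 min = 14:45.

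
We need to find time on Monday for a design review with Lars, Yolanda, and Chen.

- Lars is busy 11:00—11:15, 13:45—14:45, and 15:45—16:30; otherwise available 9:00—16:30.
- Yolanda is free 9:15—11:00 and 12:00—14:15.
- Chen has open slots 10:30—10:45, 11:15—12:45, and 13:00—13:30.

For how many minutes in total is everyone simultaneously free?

Lars free within 09:00–16:30: 09:00–11:00, 11:15–13:45, 14:45–15:45.
Lars ∩ Yolanda: 09:15–11:00, 12:00–13:45.
Lars ∩ Yolanda ∩ Chen: 10:30–10:45, 12:00–12:45, 13:00–13:30.
Total common minutes: 15 + 45 + 30 = 90.

90 minutes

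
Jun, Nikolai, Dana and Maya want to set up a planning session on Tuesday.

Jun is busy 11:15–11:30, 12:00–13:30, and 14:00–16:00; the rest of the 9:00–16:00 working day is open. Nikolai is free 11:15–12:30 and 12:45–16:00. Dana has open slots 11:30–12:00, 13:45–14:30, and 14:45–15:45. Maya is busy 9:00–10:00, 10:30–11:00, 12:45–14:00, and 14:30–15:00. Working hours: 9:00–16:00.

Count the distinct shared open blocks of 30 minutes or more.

1

Jun free within 09:00–16:00: 09:00–11:15, 11:30–12:00, 13:30–14:00.
Maya free within 09:00–16:00: 10:00–10:30, 11:00–12:45, 14:00–14:30, 15:00–16:00.
Jun ∩ Nikolai: 11:30–12:00, 13:30–14:00.
Jun ∩ Nikolai ∩ Dana: 11:30–12:00, 13:45–14:00.
Jun ∩ Nikolai ∩ Dana ∩ Maya: 11:30–12:00.
Windows ≥ 30 min: 11:30–12:00.
That's 1 window.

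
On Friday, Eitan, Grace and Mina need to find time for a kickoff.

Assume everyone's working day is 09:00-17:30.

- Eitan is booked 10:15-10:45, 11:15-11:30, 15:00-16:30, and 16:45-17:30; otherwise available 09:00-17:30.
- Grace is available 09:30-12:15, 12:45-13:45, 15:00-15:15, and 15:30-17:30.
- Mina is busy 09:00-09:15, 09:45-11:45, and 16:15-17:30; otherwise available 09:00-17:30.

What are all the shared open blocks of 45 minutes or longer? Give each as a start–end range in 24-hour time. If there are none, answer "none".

12:45–13:45

Eitan free within 09:00–17:30: 09:00–10:15, 10:45–11:15, 11:30–15:00, 16:30–16:45.
Mina free within 09:00–17:30: 09:15–09:45, 11:45–16:15.
Eitan ∩ Grace: 09:30–10:15, 10:45–11:15, 11:30–12:15, 12:45–13:45, 16:30–16:45.
Eitan ∩ Grace ∩ Mina: 09:30–09:45, 11:45–12:15, 12:45–13:45.
Windows ≥ 45 min: 12:45–13:45.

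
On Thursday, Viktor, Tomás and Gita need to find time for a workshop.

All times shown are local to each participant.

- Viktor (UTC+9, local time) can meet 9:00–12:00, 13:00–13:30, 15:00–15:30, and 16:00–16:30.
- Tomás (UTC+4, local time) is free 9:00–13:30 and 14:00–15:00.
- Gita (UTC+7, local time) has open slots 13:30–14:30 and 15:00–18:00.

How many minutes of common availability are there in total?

30 minutes

Viktor → UTC: 00:00–03:00, 04:00–04:30, 06:00–06:30, 07:00–07:30.
Tomás → UTC: 05:00–09:30, 10:00–11:00.
Gita → UTC: 06:30–07:30, 08:00–11:00.
Viktor ∩ Tomás: 06:00–06:30, 07:00–07:30.
Viktor ∩ Tomás ∩ Gita: 07:00–07:30.
Total common minutes: 30.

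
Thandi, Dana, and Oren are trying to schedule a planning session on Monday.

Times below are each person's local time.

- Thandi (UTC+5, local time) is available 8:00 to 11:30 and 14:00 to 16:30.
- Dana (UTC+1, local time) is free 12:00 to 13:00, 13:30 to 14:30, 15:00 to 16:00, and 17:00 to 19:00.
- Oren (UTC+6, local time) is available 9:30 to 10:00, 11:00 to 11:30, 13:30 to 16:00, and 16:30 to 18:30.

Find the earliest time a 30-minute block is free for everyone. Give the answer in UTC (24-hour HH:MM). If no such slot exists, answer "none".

11:00

Thandi → UTC: 03:00–06:30, 09:00–11:30.
Dana → UTC: 11:00–12:00, 12:30–13:30, 14:00–15:00, 16:00–18:00.
Oren → UTC: 03:30–04:00, 05:00–05:30, 07:30–10:00, 10:30–12:30.
Thandi ∩ Dana: 11:00–11:30.
Thandi ∩ Dana ∩ Oren: 11:00–11:30.
Windows ≥ 30 min: 11:00–11:30.
Earliest such window starts at 11:00.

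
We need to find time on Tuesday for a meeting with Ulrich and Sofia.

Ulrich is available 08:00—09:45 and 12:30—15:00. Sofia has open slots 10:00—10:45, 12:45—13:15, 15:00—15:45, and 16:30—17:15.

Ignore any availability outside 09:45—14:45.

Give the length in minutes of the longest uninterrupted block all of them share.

30 minutes

Ulrich ∩ Sofia: 12:45–13:15.
Restricted to 09:45–14:45: 12:45–13:15.
Single common window of 30 minutes.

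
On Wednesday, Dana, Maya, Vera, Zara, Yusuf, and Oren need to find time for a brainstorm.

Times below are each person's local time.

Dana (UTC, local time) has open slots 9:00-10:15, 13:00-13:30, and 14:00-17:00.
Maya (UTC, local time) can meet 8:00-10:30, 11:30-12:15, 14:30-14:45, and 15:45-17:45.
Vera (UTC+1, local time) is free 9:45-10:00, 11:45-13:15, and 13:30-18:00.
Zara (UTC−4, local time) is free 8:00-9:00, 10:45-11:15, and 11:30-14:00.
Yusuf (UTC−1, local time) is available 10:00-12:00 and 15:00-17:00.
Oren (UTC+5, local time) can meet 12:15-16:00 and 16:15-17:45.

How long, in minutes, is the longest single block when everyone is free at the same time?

0 minutes

Dana → UTC: 09:00–10:15, 13:00–13:30, 14:00–17:00.
Maya → UTC: 08:00–10:30, 11:30–12:15, 14:30–14:45, 15:45–17:45.
Vera → UTC: 08:45–09:00, 10:45–12:15, 12:30–17:00.
Zara → UTC: 12:00–13:00, 14:45–15:15, 15:30–18:00.
Yusuf → UTC: 11:00–13:00, 16:00–18:00.
Oren → UTC: 07:15–11:00, 11:15–12:45.
Dana ∩ Maya: 09:00–10:15, 14:30–14:45, 15:45–17:00.
Dana ∩ Maya ∩ Vera: 14:30–14:45, 15:45–17:00.
Dana ∩ Maya ∩ Vera ∩ Zara: 15:45–17:00.
Dana ∩ Maya ∩ Vera ∩ Zara ∩ Yusuf: 16:00–17:00.
Dana ∩ Maya ∩ Vera ∩ Zara ∩ Yusuf ∩ Oren: (none).
No common window.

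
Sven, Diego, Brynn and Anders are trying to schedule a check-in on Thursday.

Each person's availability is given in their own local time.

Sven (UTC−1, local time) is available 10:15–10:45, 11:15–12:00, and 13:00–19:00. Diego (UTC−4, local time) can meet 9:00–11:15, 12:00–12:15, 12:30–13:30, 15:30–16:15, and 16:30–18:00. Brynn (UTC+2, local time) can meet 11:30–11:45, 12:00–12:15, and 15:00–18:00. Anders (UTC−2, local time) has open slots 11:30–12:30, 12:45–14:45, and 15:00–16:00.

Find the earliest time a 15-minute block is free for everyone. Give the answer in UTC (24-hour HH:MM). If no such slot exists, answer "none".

14:00

Sven → UTC: 11:15–11:45, 12:15–13:00, 14:00–20:00.
Diego → UTC: 13:00–15:15, 16:00–16:15, 16:30–17:30, 19:30–20:15, 20:30–22:00.
Brynn → UTC: 09:30–09:45, 10:00–10:15, 13:00–16:00.
Anders → UTC: 13:30–14:30, 14:45–16:45, 17:00–18:00.
Sven ∩ Diego: 14:00–15:15, 16:00–16:15, 16:30–17:30, 19:30–20:00.
Sven ∩ Diego ∩ Brynn: 14:00–15:15.
Sven ∩ Diego ∩ Brynn ∩ Anders: 14:00–14:30, 14:45–15:15.
Windows ≥ 15 min: 14:00–14:30, 14:45–15:15.
Earliest such window starts at 14:00.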